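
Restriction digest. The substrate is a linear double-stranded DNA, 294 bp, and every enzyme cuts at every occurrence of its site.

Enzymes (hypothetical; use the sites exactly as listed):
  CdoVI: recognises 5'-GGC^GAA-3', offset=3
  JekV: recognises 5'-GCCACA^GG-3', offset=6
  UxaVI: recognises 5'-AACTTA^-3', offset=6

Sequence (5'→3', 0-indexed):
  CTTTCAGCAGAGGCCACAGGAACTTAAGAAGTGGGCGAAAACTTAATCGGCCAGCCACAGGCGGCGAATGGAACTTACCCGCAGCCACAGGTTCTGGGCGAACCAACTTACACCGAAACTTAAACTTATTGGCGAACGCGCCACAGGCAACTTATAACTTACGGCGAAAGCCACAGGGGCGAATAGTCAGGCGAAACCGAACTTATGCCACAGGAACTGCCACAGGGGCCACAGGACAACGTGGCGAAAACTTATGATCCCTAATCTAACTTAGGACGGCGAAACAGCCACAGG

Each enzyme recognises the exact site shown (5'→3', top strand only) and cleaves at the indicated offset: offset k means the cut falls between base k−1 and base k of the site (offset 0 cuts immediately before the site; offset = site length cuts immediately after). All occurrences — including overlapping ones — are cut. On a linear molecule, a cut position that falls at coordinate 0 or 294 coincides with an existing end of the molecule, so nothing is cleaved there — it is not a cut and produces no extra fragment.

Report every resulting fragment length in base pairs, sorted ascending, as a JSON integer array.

Per-enzyme occurrences:
  CdoVI (GGCGAA, off=3): starts [33, 62, 96, 130, 162, 177, 189, 242, 277] → cuts [36, 65, 99, 133, 165, 180, 192, 245, 280]
  JekV (GCCACAGG, off=6): starts [12, 53, 83, 139, 169, 206, 218, 227, 286] → cuts [18, 59, 89, 145, 175, 212, 224, 233, 292]
  UxaVI (AACTTA, off=6): starts [20, 39, 71, 104, 116, 122, 148, 155, 199, 248, 267] → cuts [26, 45, 77, 110, 122, 128, 154, 161, 205, 254, 273]

All cut coordinates (distinct, sorted): [18, 26, 36, 45, 59, 65, 77, 89, 99, 110, 122, 128, 133, 145, 154, 161, 165, 175, 180, 192, 205, 212, 224, 233, 245, 254, 273, 280, 292]

Fragment lengths:
  [0,18): 18 bp
  [18,26): 8 bp
  [26,36): 10 bp
  [36,45): 9 bp
  [45,59): 14 bp
  [59,65): 6 bp
  [65,77): 12 bp
  [77,89): 12 bp
  [89,99): 10 bp
  [99,110): 11 bp
  [110,122): 12 bp
  [122,128): 6 bp
  [128,133): 5 bp
  [133,145): 12 bp
  [145,154): 9 bp
  [154,161): 7 bp
  [161,165): 4 bp
  [165,175): 10 bp
  [175,180): 5 bp
  [180,192): 12 bp
  [192,205): 13 bp
  [205,212): 7 bp
  [212,224): 12 bp
  [224,233): 9 bp
  [233,245): 12 bp
  [245,254): 9 bp
  [254,273): 19 bp
  [273,280): 7 bp
  [280,292): 12 bp
  [292,294): 2 bp

[2,4,5,5,6,6,7,7,7,8,9,9,9,9,10,10,10,11,12,12,12,12,12,12,12,12,13,14,18,19]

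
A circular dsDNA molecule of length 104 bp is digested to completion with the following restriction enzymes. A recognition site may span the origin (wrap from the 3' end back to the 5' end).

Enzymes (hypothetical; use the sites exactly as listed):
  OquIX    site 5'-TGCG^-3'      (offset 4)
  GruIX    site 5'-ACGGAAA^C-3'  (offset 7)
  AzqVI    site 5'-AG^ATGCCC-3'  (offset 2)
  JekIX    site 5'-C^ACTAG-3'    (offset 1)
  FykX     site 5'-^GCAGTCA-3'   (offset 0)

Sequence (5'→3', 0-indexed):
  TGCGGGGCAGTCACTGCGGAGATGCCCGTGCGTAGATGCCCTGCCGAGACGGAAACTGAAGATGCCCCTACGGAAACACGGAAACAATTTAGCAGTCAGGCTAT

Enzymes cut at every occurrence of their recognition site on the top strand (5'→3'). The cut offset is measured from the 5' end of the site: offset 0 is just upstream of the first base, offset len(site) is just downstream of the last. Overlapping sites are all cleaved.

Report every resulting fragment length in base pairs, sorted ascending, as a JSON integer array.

[2,3,3,6,7,8,11,12,15,17,20]

Scan for sites:
  OquIX TGCG/4: at [0, 14, 28] ⇒ [4, 18, 32]
  GruIX ACGGAAAC/7: at [48, 69, 77] ⇒ [55, 76, 84]
  AzqVI AGATGCCC/2: at [19, 33, 59] ⇒ [21, 35, 61]
  JekIX (CACTAG, off=1): no sites
  FykX GCAGTCA/0: at [6, 91] ⇒ [6, 91]

Pooled cuts: [4, 6, 18, 21, 32, 35, 55, 61, 76, 84, 91]

Fragments:
  4→6: 2 bp
  6→18: 12 bp
  18→21: 3 bp
  21→32: 11 bp
  32→35: 3 bp
  35→55: 20 bp
  55→61: 6 bp
  61→76: 15 bp
  76→84: 8 bp
  84→91: 7 bp
  91→4 (wrap): 104-91+4 = 17 bp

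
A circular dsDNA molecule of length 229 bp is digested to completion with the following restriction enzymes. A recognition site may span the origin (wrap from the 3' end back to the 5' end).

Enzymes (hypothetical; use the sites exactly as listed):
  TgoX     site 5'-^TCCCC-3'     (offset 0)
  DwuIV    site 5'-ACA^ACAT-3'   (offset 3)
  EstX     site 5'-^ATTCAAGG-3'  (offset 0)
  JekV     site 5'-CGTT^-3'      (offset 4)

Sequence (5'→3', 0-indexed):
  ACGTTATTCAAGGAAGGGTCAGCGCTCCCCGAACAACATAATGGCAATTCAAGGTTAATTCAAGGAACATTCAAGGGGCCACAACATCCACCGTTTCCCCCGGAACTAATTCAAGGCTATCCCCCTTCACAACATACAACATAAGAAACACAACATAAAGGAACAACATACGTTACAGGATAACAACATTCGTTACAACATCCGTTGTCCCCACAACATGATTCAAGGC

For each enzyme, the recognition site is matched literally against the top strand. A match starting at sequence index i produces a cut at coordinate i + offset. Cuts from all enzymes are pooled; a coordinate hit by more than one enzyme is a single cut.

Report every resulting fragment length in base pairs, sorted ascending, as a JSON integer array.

[1,3,5,7,8,9,9,9,10,11,11,11,11,11,12,12,13,13,14,14,15,20]

Site scan:
  TgoX TCCCC/0: at [25, 95, 119, 207] ⇒ [25, 95, 119, 207]
  DwuIV ACAACAT/3: at [32, 80, 128, 135, 149, 162, 182, 194, 212] ⇒ [35, 83, 131, 138, 152, 165, 185, 197, 215]
  EstX ATTCAAGG/0: at [5, 46, 57, 68, 108, 220] ⇒ [5, 46, 57, 68, 108, 220]
  JekV CGTT/4: at [1, 91, 170, 190, 202] ⇒ [5, 95, 174, 194, 206]

All cut coordinates (distinct, sorted): [5, 25, 35, 46, 57, 68, 83, 95, 108, 119, 131, 138, 152, 165, 174, 185, 194, 197, 206, 207, 215, 220]

Fragments:
  5→25: 20 bp
  25→35: 10 bp
  35→46: 11 bp
  46→57: 11 bp
  57→68: 11 bp
  68→83: 15 bp
  83→95: 12 bp
  95→108: 13 bp
  108→119: 11 bp
  119→131: 12 bp
  131→138: 7 bp
  138→152: 14 bp
  152→165: 13 bp
  165→174: 9 bp
  174→185: 11 bp
  185→194: 9 bp
  194→197: 3 bp
  197→206: 9 bp
  206→207: 1 bp
  207→215: 8 bp
  215→220: 5 bp
  220→5 (wrap): 229-220+5 = 14 bp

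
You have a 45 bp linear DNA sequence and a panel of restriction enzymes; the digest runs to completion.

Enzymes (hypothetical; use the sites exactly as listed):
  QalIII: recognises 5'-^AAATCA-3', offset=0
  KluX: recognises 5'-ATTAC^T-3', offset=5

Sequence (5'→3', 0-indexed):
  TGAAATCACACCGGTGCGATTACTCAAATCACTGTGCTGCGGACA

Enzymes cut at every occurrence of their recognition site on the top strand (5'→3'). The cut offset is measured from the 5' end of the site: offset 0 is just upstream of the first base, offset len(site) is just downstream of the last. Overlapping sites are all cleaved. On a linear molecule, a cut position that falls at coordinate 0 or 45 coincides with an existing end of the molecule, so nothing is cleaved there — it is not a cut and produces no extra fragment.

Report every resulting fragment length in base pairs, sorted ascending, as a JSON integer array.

[2,2,20,21]

Per-enzyme occurrences:
  QalIII (AAATCA, off=0): starts [2, 25] → cuts [2, 25]
  KluX (ATTACT, off=5): starts [18] → cuts [23]

Pooled cuts: [2, 23, 25]

Fragments:
  [0,2): 2 bp
  [2,23): 21 bp
  [23,25): 2 bp
  [25,45): 20 bp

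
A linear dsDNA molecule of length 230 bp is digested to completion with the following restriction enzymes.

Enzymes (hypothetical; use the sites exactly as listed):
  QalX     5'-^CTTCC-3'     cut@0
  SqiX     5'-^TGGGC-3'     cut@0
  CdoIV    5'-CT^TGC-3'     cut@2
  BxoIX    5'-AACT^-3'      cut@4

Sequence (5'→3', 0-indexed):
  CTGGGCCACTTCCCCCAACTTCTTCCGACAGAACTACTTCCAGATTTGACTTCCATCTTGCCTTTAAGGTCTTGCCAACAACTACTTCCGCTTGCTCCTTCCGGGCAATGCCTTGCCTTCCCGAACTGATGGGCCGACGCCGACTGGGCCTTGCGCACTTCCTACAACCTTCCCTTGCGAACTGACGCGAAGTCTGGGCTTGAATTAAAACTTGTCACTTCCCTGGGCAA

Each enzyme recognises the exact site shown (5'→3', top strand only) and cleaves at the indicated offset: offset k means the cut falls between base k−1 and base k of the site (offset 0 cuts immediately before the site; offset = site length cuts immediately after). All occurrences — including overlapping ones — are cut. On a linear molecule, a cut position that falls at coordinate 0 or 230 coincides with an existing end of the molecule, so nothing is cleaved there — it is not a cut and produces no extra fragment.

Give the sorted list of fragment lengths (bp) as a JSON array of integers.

[1,1,1,1,2,3,5,5,6,6,7,7,7,7,8,8,9,11,11,11,11,12,13,14,14,15,16,18]

Site scan:
  QalX (CTTCC, off=0): starts [8, 21, 36, 49, 84, 97, 116, 157, 168, 217] → cuts [8, 21, 36, 49, 84, 97, 116, 157, 168, 217]
  SqiX (TGGGC, off=0): starts [1, 129, 144, 194, 223] → cuts [1, 129, 144, 194, 223]
  CdoIV (CTTGC, off=2): starts [56, 70, 90, 111, 149, 173] → cuts [58, 72, 92, 113, 151, 175]
  BxoIX (AACT, off=4): starts [16, 31, 79, 123, 179, 208] → cuts [20, 35, 83, 127, 183, 212]

All cut coordinates (distinct, sorted): [1, 8, 20, 21, 35, 36, 49, 58, 72, 83, 84, 92, 97, 113, 116, 127, 129, 144, 151, 157, 168, 175, 183, 194, 212, 217, 223]

Fragment lengths:
  [0,1): 1 bp
  [1,8): 7 bp
  [8,20): 12 bp
  [20,21): 1 bp
  [21,35): 14 bp
  [35,36): 1 bp
  [36,49): 13 bp
  [49,58): 9 bp
  [58,72): 14 bp
  [72,83): 11 bp
  [83,84): 1 bp
  [84,92): 8 bp
  [92,97): 5 bp
  [97,113): 16 bp
  [113,116): 3 bp
  [116,127): 11 bp
  [127,129): 2 bp
  [129,144): 15 bp
  [144,151): 7 bp
  [151,157): 6 bp
  [157,168): 11 bp
  [168,175): 7 bp
  [175,183): 8 bp
  [183,194): 11 bp
  [194,212): 18 bp
  [212,217): 5 bp
  [217,223): 6 bp
  [223,230): 7 bp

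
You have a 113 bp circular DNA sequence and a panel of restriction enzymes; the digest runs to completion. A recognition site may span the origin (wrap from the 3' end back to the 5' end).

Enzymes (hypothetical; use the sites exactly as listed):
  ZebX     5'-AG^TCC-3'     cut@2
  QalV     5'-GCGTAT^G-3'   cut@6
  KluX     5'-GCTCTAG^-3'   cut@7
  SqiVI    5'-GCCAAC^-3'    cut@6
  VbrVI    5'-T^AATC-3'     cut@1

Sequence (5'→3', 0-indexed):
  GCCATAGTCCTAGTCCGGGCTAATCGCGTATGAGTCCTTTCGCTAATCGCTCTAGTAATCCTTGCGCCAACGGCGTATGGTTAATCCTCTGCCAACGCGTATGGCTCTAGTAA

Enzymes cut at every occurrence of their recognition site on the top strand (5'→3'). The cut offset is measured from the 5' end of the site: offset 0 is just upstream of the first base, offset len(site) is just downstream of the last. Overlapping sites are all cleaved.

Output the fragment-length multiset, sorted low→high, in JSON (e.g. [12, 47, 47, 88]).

Scan for sites:
  ZebX AGTCC/2: at [5, 11, 32] ⇒ [7, 13, 34]
  QalV GCGTATG/6: at [25, 72, 96] ⇒ [31, 78, 102]
  KluX GCTCTAG/7: at [48, 103] ⇒ [55, 110]
  SqiVI GCCAAC/6: at [65, 90] ⇒ [71, 96]
  VbrVI TAATC/1: at [20, 43, 55, 81] ⇒ [21, 44, 56, 82]

All cut coordinates (distinct, sorted): [7, 13, 21, 31, 34, 44, 55, 56, 71, 78, 82, 96, 102, 110]

Fragment lengths:
  7→13: 6 bp
  13→21: 8 bp
  21→31: 10 bp
  31→34: 3 bp
  34→44: 10 bp
  44→55: 11 bp
  55→56: 1 bp
  56→71: 15 bp
  71→78: 7 bp
  78→82: 4 bp
  82→96: 14 bp
  96→102: 6 bp
  102→110: 8 bp
  110→7 (wrap): 113-110+7 = 10 bp

[1,3,4,6,6,7,8,8,10,10,10,11,14,15]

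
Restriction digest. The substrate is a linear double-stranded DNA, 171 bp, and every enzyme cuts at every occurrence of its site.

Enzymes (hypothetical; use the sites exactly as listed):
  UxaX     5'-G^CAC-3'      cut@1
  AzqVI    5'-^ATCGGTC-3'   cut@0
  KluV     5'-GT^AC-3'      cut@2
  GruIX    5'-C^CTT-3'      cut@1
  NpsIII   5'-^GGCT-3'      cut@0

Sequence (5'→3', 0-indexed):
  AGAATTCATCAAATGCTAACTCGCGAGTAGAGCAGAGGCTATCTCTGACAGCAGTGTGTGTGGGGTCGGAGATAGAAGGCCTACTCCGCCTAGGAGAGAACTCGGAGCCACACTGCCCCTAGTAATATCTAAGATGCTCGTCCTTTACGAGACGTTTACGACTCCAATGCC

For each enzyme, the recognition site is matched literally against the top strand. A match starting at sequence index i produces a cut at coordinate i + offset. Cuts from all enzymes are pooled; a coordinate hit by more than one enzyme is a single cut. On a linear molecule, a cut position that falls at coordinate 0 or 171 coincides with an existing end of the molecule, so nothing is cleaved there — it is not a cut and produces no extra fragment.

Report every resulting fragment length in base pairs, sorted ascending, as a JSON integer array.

Site scan:
  UxaX (GCAC, off=1): no sites
  AzqVI (ATCGGTC, off=0): no sites
  KluV (GTAC, off=2): no sites
  GruIX CCTT/1: at [141] ⇒ [142]
  NpsIII GGCT/0: at [36] ⇒ [36]

All cut coordinates (distinct, sorted): [36, 142]

Fragment lengths:
  [0,36): 36 bp
  [36,142): 106 bp
  [142,171): 29 bp

[29,36,106]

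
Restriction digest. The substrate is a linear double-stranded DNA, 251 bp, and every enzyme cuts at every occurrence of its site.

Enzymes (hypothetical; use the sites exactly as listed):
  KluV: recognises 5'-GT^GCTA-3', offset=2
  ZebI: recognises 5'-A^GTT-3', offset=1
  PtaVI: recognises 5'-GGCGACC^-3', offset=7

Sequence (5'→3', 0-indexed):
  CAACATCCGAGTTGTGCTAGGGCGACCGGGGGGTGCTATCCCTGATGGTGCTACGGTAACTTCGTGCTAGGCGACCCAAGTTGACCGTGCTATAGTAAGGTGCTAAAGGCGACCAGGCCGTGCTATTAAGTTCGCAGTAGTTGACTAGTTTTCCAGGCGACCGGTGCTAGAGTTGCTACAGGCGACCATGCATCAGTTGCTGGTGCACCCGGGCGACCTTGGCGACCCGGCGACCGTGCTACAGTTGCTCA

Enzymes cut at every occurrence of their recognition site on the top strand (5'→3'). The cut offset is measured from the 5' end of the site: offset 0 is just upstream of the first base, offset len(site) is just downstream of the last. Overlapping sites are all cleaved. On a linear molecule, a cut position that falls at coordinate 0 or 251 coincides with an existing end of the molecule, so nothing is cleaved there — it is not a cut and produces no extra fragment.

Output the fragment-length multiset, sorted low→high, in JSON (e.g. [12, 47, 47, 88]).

[2,3,3,5,6,6,7,7,8,8,8,8,8,9,9,10,10,11,12,13,13,15,15,16,16,23]

Per-enzyme occurrences:
  KluV GTGCTA/2: at [13, 32, 47, 63, 86, 99, 119, 163, 235] ⇒ [15, 34, 49, 65, 88, 101, 121, 165, 237]
  ZebI AGTT/1: at [9, 78, 128, 138, 146, 170, 194, 242] ⇒ [10, 79, 129, 139, 147, 171, 195, 243]
  PtaVI GGCGACC/7: at [20, 69, 107, 155, 180, 211, 220, 228] ⇒ [27, 76, 114, 162, 187, 218, 227, 235]

All cut coordinates (distinct, sorted): [10, 15, 27, 34, 49, 65, 76, 79, 88, 101, 114, 121, 129, 139, 147, 162, 165, 171, 187, 195, 218, 227, 235, 237, 243]

Fragment lengths:
  [0,10): 10 bp
  [10,15): 5 bp
  [15,27): 12 bp
  [27,34): 7 bp
  [34,49): 15 bp
  [49,65): 16 bp
  [65,76): 11 bp
  [76,79): 3 bp
  [79,88): 9 bp
  [88,101): 13 bp
  [101,114): 13 bp
  [114,121): 7 bp
  [121,129): 8 bp
  [129,139): 10 bp
  [139,147): 8 bp
  [147,162): 15 bp
  [162,165): 3 bp
  [165,171): 6 bp
  [171,187): 16 bp
  [187,195): 8 bp
  [195,218): 23 bp
  [218,227): 9 bp
  [227,235): 8 bp
  [235,237): 2 bp
  [237,243): 6 bp
  [243,251): 8 bp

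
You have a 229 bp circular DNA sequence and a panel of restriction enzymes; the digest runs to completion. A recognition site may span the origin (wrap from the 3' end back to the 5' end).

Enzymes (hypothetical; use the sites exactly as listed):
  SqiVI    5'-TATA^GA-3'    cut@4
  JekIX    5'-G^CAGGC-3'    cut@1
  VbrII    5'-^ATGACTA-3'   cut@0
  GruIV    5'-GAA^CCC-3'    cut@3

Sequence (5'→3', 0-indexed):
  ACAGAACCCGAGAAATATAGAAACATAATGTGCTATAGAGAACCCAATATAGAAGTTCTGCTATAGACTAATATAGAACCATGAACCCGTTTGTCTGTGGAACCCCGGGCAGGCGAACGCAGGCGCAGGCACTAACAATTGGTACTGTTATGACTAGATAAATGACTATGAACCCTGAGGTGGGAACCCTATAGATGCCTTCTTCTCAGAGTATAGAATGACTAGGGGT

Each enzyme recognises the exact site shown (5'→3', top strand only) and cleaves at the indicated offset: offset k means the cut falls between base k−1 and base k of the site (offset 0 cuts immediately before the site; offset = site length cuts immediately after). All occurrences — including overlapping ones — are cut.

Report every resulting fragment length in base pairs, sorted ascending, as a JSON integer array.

[2,5,6,7,7,9,10,10,10,11,12,13,14,14,17,18,18,22,24]

Per-enzyme occurrences:
  SqiVI TATAGA/4: at [15, 33, 47, 61, 71, 189, 211] ⇒ [19, 37, 51, 65, 75, 193, 215]
  JekIX GCAGGC/1: at [108, 118, 124] ⇒ [109, 119, 125]
  VbrII ATGACTA/0: at [149, 161, 217] ⇒ [149, 161, 217]
  GruIV GAACCC/3: at [3, 39, 82, 99, 169, 183] ⇒ [6, 42, 85, 102, 172, 186]

All cut coordinates (distinct, sorted): [6, 19, 37, 42, 51, 65, 75, 85, 102, 109, 119, 125, 149, 161, 172, 186, 193, 215, 217]

Fragments:
  6→19: 13 bp
  19→37: 18 bp
  37→42: 5 bp
  42→51: 9 bp
  51→65: 14 bp
  65→75: 10 bp
  75→85: 10 bp
  85→102: 17 bp
  102→109: 7 bp
  109→119: 10 bp
  119→125: 6 bp
  125→149: 24 bp
  149→161: 12 bp
  161→172: 11 bp
  172→186: 14 bp
  186→193: 7 bp
  193→215: 22 bp
  215→217: 2 bp
  217→6 (wrap): 229-217+6 = 18 bp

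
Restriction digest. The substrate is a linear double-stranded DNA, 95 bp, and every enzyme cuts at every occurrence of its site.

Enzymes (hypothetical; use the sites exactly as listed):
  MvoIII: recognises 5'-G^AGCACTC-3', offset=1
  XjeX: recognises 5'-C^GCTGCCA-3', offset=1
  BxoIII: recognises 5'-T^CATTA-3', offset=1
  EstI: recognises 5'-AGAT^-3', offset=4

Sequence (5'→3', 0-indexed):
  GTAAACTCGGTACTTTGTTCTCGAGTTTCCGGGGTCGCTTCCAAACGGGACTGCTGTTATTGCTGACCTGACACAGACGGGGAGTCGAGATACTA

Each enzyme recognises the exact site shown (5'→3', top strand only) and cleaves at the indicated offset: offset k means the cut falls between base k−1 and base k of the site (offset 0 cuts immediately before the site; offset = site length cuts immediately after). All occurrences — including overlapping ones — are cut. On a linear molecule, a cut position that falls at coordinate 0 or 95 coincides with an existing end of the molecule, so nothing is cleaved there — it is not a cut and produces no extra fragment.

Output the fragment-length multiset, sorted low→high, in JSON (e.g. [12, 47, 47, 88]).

[4,91]

Per-enzyme occurrences:
  MvoIII (GAGCACTC, off=1): no sites
  XjeX (CGCTGCCA, off=1): no sites
  BxoIII (TCATTA, off=1): no sites
  EstI (AGAT, off=4): starts [87] → cuts [91]

Pooled cuts: [91]

Fragments:
  [0,91): 91 bp
  [91,95): 4 bp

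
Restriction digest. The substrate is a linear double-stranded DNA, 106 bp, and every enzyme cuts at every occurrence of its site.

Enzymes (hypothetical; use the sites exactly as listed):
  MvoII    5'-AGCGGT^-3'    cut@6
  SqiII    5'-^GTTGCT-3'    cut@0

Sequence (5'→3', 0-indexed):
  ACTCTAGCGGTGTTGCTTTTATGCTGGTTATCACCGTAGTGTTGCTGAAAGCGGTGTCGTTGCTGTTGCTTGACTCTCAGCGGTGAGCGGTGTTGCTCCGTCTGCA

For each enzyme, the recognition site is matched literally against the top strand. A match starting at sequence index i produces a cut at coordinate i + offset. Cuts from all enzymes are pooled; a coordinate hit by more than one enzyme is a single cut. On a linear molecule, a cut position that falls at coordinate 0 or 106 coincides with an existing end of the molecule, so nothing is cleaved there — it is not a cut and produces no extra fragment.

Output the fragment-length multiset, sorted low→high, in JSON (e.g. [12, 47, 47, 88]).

Per-enzyme occurrences:
  MvoII (AGCGGT, off=6): starts [5, 49, 78, 85] → cuts [11, 55, 84, 91]
  SqiII (GTTGCT, off=0): starts [11, 40, 58, 64, 91] → cuts [11, 40, 58, 64, 91]

Pooled cuts: [11, 40, 55, 58, 64, 84, 91]

Fragment lengths:
  [0,11): 11 bp
  [11,40): 29 bp
  [40,55): 15 bp
  [55,58): 3 bp
  [58,64): 6 bp
  [64,84): 20 bp
  [84,91): 7 bp
  [91,106): 15 bp

[3,6,7,11,15,15,20,29]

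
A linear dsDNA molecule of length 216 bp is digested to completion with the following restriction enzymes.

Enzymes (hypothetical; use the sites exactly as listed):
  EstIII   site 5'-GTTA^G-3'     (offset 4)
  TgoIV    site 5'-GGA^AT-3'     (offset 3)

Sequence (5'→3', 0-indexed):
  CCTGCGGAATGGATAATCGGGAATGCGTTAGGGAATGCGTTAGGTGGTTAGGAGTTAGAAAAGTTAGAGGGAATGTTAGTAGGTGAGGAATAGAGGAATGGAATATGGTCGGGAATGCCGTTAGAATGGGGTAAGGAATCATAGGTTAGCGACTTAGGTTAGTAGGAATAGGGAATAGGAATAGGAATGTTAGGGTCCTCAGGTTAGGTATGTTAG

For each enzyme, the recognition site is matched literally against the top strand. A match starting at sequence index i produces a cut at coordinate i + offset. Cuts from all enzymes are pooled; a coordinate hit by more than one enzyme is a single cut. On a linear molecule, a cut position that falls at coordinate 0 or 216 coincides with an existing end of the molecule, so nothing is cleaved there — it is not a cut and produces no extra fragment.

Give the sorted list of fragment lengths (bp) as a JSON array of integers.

[1,4,5,6,6,6,6,6,6,7,7,8,8,8,8,8,9,9,9,11,11,12,13,14,14,14]

Site scan:
  EstIII (GTTAG, off=4): starts [26, 38, 46, 53, 62, 74, 119, 144, 157, 188, 202, 211] → cuts [30, 42, 50, 57, 66, 78, 123, 148, 161, 192, 206, 215]
  TgoIV (GGAAT, off=3): starts [5, 19, 31, 69, 86, 94, 99, 111, 134, 164, 171, 177, 183] → cuts [8, 22, 34, 72, 89, 97, 102, 114, 137, 167, 174, 180, 186]

Pooled cuts: [8, 22, 30, 34, 42, 50, 57, 66, 72, 78, 89, 97, 102, 114, 123, 137, 148, 161, 167, 174, 180, 186, 192, 206, 215]

Fragment lengths:
  [0,8): 8 bp
  [8,22): 14 bp
  [22,30): 8 bp
  [30,34): 4 bp
  [34,42): 8 bp
  [42,50): 8 bp
  [50,57): 7 bp
  [57,66): 9 bp
  [66,72): 6 bp
  [72,78): 6 bp
  [78,89): 11 bp
  [89,97): 8 bp
  [97,102): 5 bp
  [102,114): 12 bp
  [114,123): 9 bp
  [123,137): 14 bp
  [137,148): 11 bp
  [148,161): 13 bp
  [161,167): 6 bp
  [167,174): 7 bp
  [174,180): 6 bp
  [180,186): 6 bp
  [186,192): 6 bp
  [192,206): 14 bp
  [206,215): 9 bp
  [215,216): 1 bp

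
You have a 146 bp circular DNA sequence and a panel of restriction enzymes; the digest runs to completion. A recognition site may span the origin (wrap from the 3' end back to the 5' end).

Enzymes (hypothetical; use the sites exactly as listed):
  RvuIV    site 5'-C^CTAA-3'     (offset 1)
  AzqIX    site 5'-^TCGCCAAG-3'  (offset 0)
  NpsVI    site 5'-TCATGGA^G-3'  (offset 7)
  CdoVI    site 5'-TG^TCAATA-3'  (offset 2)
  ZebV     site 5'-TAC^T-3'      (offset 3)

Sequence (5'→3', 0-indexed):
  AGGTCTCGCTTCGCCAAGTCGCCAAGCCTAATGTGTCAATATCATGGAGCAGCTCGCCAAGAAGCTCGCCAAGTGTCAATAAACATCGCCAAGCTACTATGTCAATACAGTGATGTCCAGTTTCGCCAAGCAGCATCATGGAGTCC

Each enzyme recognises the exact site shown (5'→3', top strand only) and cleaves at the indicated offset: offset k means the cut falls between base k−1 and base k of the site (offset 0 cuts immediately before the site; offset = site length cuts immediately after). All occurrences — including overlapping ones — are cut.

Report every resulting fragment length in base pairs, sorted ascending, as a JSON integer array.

[4,5,8,8,9,10,10,12,12,13,14,20,21]

Scan for sites:
  RvuIV (CCTAA, off=1): starts [26] → cuts [27]
  AzqIX (TCGCCAAG, off=0): starts [10, 18, 53, 65, 85, 122] → cuts [10, 18, 53, 65, 85, 122]
  NpsVI (TCATGGAG, off=7): starts [41, 135] → cuts [48, 142]
  CdoVI (TGTCAATA, off=2): starts [33, 73, 99] → cuts [35, 75, 101]
  ZebV (TACT, off=3): starts [94] → cuts [97]

Pooled cuts: [10, 18, 27, 35, 48, 53, 65, 75, 85, 97, 101, 122, 142]

Fragments:
  10→18: 8 bp
  18→27: 9 bp
  27→35: 8 bp
  35→48: 13 bp
  48→53: 5 bp
  53→65: 12 bp
  65→75: 10 bp
  75→85: 10 bp
  85→97: 12 bp
  97→101: 4 bp
  101→122: 21 bp
  122→142: 20 bp
  142→10 (wrap): 146-142+10 = 14 bp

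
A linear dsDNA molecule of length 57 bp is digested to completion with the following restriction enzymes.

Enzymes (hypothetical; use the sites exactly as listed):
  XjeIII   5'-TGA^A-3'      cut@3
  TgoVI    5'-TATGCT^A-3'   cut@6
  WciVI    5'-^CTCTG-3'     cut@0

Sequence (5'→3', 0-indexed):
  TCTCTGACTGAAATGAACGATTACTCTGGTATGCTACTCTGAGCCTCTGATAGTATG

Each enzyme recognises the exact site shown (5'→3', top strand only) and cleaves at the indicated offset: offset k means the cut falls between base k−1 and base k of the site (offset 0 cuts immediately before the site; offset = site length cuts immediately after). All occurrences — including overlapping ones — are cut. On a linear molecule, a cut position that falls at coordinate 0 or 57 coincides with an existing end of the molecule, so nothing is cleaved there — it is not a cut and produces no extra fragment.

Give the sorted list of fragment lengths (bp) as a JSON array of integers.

Site scan:
  XjeIII (TGAA, off=3): starts [8, 13] → cuts [11, 16]
  TgoVI (TATGCTA, off=6): starts [29] → cuts [35]
  WciVI (CTCTG, off=0): starts [1, 23, 36, 44] → cuts [1, 23, 36, 44]

All cut coordinates (distinct, sorted): [1, 11, 16, 23, 35, 36, 44]

Fragment lengths:
  [0,1): 1 bp
  [1,11): 10 bp
  [11,16): 5 bp
  [16,23): 7 bp
  [23,35): 12 bp
  [35,36): 1 bp
  [36,44): 8 bp
  [44,57): 13 bp

[1,1,5,7,8,10,12,13]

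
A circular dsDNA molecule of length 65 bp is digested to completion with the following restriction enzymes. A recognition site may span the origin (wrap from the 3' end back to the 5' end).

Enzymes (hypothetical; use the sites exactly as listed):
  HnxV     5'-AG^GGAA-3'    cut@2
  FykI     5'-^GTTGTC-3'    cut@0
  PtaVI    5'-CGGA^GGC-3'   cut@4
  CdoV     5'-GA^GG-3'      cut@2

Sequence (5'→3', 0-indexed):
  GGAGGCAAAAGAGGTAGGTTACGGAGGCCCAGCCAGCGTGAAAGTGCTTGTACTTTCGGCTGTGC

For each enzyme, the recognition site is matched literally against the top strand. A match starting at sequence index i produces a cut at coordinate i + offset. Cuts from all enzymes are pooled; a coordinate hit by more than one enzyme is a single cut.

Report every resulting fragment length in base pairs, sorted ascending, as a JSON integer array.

Site scan:
  HnxV (AGGGAA, off=2): no sites
  FykI (GTTGTC, off=0): no sites
  PtaVI CGGAGGC/4: at [21, 64] ⇒ [3, 25]
  CdoV GAGG/2: at [1, 10, 23] ⇒ [3, 12, 25]

All cut coordinates (distinct, sorted): [3, 12, 25]

Fragment lengths:
  3→12: 9 bp
  12→25: 13 bp
  25→3 (wrap): 65-25+3 = 43 bp

[9,13,43]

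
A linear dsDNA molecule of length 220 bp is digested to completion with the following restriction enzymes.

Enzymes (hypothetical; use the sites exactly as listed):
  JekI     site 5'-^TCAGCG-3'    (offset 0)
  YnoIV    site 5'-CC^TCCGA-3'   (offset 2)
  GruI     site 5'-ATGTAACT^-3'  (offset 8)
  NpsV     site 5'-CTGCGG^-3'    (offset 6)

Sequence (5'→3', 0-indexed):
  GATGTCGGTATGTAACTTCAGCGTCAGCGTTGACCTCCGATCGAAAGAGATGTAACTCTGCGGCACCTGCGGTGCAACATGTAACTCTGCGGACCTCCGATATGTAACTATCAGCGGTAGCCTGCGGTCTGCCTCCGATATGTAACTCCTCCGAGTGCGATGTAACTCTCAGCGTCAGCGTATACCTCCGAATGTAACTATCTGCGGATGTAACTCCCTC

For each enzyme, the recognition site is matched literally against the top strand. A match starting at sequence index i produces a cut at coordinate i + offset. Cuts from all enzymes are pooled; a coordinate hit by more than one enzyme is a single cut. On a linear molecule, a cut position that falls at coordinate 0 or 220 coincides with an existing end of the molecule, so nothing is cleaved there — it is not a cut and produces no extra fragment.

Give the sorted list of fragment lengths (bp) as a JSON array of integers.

Per-enzyme occurrences:
  JekI TCAGCG/0: at [17, 23, 110, 168, 174] ⇒ [17, 23, 110, 168, 174]
  YnoIV CCTCCGA/2: at [33, 93, 131, 147, 184] ⇒ [35, 95, 133, 149, 186]
  GruI ATGTAACT/8: at [9, 49, 78, 101, 139, 159, 191, 207] ⇒ [17, 57, 86, 109, 147, 167, 199, 215]
  NpsV CTGCGG/6: at [57, 66, 86, 121, 201] ⇒ [63, 72, 92, 127, 207]

All cut coordinates (distinct, sorted): [17, 23, 35, 57, 63, 72, 86, 92, 95, 109, 110, 127, 133, 147, 149, 167, 168, 174, 186, 199, 207, 215]

Fragments:
  [0,17): 17 bp
  [17,23): 6 bp
  [23,35): 12 bp
  [35,57): 22 bp
  [57,63): 6 bp
  [63,72): 9 bp
  [72,86): 14 bp
  [86,92): 6 bp
  [92,95): 3 bp
  [95,109): 14 bp
  [109,110): 1 bp
  [110,127): 17 bp
  [127,133): 6 bp
  [133,147): 14 bp
  [147,149): 2 bp
  [149,167): 18 bp
  [167,168): 1 bp
  [168,174): 6 bp
  [174,186): 12 bp
  [186,199): 13 bp
  [199,207): 8 bp
  [207,215): 8 bp
  [215,220): 5 bp

[1,1,2,3,5,6,6,6,6,6,8,8,9,12,12,13,14,14,14,17,17,18,22]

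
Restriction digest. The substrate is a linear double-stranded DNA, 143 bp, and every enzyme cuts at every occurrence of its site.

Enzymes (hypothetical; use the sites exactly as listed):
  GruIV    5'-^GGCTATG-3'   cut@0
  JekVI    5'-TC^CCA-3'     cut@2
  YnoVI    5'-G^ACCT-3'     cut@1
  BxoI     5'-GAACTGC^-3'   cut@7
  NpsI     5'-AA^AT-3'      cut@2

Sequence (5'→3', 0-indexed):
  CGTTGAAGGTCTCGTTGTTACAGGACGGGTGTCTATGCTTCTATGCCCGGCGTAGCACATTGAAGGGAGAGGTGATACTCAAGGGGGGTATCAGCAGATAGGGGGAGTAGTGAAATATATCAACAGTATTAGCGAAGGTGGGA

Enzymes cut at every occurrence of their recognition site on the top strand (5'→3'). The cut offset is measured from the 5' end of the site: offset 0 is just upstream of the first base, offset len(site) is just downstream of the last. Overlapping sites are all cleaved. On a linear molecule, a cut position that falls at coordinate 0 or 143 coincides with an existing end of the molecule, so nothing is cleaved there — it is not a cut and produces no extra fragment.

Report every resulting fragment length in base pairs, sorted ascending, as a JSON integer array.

Site scan:
  GruIV (GGCTATG, off=0): no sites
  JekVI (TCCCA, off=2): no sites
  YnoVI (GACCT, off=1): no sites
  BxoI (GAACTGC, off=7): no sites
  NpsI (AAAT, off=2): starts [112] → cuts [114]

All cut coordinates (distinct, sorted): [114]

Fragments:
  [0,114): 114 bp
  [114,143): 29 bp

[29,114]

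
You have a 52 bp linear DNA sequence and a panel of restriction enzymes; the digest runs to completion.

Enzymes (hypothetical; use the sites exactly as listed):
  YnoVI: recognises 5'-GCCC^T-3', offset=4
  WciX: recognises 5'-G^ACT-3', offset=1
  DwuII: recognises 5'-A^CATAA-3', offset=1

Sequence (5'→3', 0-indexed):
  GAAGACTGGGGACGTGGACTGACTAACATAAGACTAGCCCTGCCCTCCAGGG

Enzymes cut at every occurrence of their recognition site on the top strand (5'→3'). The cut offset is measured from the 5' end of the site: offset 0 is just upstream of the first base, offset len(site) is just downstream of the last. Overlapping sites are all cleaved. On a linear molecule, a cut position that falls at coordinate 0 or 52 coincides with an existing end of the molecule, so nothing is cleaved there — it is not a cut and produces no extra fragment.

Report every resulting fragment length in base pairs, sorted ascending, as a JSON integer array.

[4,4,5,5,6,7,8,13]

Site scan:
  YnoVI (GCCCT, off=4): starts [36, 41] → cuts [40, 45]
  WciX (GACT, off=1): starts [3, 16, 20, 31] → cuts [4, 17, 21, 32]
  DwuII (ACATAA, off=1): starts [25] → cuts [26]

Pooled cuts: [4, 17, 21, 26, 32, 40, 45]

Fragments:
  [0,4): 4 bp
  [4,17): 13 bp
  [17,21): 4 bp
  [21,26): 5 bp
  [26,32): 6 bp
  [32,40): 8 bp
  [40,45): 5 bp
  [45,52): 7 bp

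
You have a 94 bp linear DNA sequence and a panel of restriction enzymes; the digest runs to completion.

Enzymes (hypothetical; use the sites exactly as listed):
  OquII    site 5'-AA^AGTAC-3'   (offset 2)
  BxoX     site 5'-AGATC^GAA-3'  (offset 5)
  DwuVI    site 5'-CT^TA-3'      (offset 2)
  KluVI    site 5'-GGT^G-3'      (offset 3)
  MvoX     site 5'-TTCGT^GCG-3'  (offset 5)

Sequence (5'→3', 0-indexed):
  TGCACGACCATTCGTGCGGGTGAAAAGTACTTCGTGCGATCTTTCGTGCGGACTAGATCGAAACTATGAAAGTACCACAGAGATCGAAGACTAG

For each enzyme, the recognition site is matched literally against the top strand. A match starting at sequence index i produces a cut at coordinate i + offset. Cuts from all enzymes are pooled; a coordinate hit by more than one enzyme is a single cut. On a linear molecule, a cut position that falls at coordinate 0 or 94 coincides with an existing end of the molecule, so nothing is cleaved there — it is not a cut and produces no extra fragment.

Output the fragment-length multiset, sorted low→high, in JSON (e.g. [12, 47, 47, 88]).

[4,6,9,10,11,12,12,15,15]

Scan for sites:
  OquII (AAAGTAC, off=2): starts [23, 68] → cuts [25, 70]
  BxoX (AGATCGAA, off=5): starts [54, 80] → cuts [59, 85]
  DwuVI (CTTA, off=2): no sites
  KluVI (GGTG, off=3): starts [18] → cuts [21]
  MvoX (TTCGTGCG, off=5): starts [10, 30, 42] → cuts [15, 35, 47]

All cut coordinates (distinct, sorted): [15, 21, 25, 35, 47, 59, 70, 85]

Fragment lengths:
  [0,15): 15 bp
  [15,21): 6 bp
  [21,25): 4 bp
  [25,35): 10 bp
  [35,47): 12 bp
  [47,59): 12 bp
  [59,70): 11 bp
  [70,85): 15 bp
  [85,94): 9 bp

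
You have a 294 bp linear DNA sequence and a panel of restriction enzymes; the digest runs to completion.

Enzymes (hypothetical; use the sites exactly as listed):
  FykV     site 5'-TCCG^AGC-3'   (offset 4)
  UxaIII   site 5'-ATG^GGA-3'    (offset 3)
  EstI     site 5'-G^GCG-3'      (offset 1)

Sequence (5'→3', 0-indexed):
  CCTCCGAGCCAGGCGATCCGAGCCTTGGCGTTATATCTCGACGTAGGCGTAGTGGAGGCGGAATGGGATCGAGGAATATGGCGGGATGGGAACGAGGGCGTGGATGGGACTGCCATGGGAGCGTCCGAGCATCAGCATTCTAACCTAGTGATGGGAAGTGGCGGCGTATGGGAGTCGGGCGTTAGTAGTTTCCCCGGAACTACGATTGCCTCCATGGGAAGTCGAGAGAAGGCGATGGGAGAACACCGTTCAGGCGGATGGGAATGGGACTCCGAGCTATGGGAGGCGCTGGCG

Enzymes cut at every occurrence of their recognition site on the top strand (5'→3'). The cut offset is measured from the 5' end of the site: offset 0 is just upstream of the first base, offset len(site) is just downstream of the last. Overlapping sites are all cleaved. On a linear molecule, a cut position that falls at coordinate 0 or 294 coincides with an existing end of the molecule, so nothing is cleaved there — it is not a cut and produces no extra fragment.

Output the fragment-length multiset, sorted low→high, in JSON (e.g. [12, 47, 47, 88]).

[3,3,4,6,6,6,6,6,7,7,7,7,7,8,8,8,8,8,9,9,10,11,11,15,15,16,19,26,38]

Site scan:
  FykV (TCCGAGC, off=4): starts [2, 16, 123, 270] → cuts [6, 20, 127, 274]
  UxaIII (ATGGGA, off=3): starts [62, 85, 103, 114, 150, 167, 213, 234, 257, 263, 278] → cuts [65, 88, 106, 117, 153, 170, 216, 237, 260, 266, 281]
  EstI (GGCG, off=1): starts [11, 26, 45, 56, 79, 96, 159, 162, 177, 230, 252, 284, 290] → cuts [12, 27, 46, 57, 80, 97, 160, 163, 178, 231, 253, 285, 291]

All cut coordinates (distinct, sorted): [6, 12, 20, 27, 46, 57, 65, 80, 88, 97, 106, 117, 127, 153, 160, 163, 170, 178, 216, 231, 237, 253, 260, 266, 274, 281, 285, 291]

Fragments:
  [0,6): 6 bp
  [6,12): 6 bp
  [12,20): 8 bp
  [20,27): 7 bp
  [27,46): 19 bp
  [46,57): 11 bp
  [57,65): 8 bp
  [65,80): 15 bp
  [80,88): 8 bp
  [88,97): 9 bp
  [97,106): 9 bp
  [106,117): 11 bp
  [117,127): 10 bp
  [127,153): 26 bp
  [153,160): 7 bp
  [160,163): 3 bp
  [163,170): 7 bp
  [170,178): 8 bp
  [178,216): 38 bp
  [216,231): 15 bp
  [231,237): 6 bp
  [237,253): 16 bp
  [253,260): 7 bp
  [260,266): 6 bp
  [266,274): 8 bp
  [274,281): 7 bp
  [281,285): 4 bp
  [285,291): 6 bp
  [291,294): 3 bp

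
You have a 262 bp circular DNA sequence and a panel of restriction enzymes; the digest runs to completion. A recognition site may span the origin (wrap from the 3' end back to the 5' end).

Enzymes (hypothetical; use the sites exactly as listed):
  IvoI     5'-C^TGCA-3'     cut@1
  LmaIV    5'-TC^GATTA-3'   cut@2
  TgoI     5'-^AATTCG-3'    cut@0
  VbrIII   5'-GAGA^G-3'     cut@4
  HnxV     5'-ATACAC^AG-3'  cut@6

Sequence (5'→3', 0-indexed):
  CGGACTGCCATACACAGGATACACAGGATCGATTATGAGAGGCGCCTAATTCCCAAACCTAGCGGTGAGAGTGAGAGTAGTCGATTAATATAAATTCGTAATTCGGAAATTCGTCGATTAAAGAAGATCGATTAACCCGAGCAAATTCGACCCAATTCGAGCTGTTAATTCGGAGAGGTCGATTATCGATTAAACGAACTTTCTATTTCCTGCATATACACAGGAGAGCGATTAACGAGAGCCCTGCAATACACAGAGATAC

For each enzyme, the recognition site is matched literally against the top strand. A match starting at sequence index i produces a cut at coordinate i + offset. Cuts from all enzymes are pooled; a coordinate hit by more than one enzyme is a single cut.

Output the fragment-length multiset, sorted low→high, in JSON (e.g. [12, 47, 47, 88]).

[4,4,6,6,6,6,7,7,8,8,9,10,10,10,10,10,11,13,13,14,14,23,23,30]

Site scan:
  IvoI (CTGCA, off=1): starts [209, 243] → cuts [210, 244]
  LmaIV (TCGATTA, off=2): starts [28, 80, 113, 127, 178, 185] → cuts [30, 82, 115, 129, 180, 187]
  TgoI (AATTCG, off=0): starts [92, 99, 107, 143, 153, 166] → cuts [92, 99, 107, 143, 153, 166]
  VbrIII (GAGAG, off=4): starts [36, 66, 72, 172, 223, 236] → cuts [40, 70, 76, 176, 227, 240]
  HnxV (ATACACAG, off=6): starts [9, 18, 215, 248] → cuts [15, 24, 221, 254]

Pooled cuts: [15, 24, 30, 40, 70, 76, 82, 92, 99, 107, 115, 129, 143, 153, 166, 176, 180, 187, 210, 221, 227, 240, 244, 254]

Fragment lengths:
  15→24: 9 bp
  24→30: 6 bp
  30→40: 10 bp
  40→70: 30 bp
  70→76: 6 bp
  76→82: 6 bp
  82→92: 10 bp
  92→99: 7 bp
  99→107: 8 bp
  107→115: 8 bp
  115→129: 14 bp
  129→143: 14 bp
  143→153: 10 bp
  153→166: 13 bp
  166→176: 10 bp
  176→180: 4 bp
  180→187: 7 bp
  187→210: 23 bp
  210→221: 11 bp
  221→227: 6 bp
  227→240: 13 bp
  240→244: 4 bp
  244→254: 10 bp
  254→15 (wrap): 262-254+15 = 23 bp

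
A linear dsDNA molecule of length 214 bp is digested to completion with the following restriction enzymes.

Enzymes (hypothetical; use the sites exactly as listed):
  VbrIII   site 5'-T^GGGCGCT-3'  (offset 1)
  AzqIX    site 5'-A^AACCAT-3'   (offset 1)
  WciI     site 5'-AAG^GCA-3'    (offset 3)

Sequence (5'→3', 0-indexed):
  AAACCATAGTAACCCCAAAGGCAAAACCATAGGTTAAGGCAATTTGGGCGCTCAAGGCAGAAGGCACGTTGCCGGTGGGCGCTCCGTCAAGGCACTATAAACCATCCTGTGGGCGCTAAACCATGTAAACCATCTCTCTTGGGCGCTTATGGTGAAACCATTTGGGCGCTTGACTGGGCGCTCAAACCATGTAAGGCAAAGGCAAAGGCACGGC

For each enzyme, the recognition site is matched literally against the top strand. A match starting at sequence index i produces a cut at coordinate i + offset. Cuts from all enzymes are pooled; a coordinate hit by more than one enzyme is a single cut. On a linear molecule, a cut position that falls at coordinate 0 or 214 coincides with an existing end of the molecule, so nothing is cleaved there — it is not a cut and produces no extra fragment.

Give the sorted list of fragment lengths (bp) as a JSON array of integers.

[1,4,6,6,7,7,7,8,8,8,9,9,11,11,11,12,13,13,14,15,15,19]

Site scan:
  VbrIII TGGGCGCT/1: at [44, 75, 109, 139, 162, 174] ⇒ [45, 76, 110, 140, 163, 175]
  AzqIX AAACCAT/1: at [0, 23, 98, 117, 126, 154, 183] ⇒ [1, 24, 99, 118, 127, 155, 184]
  WciI AAGGCA/3: at [17, 35, 53, 60, 88, 192, 198, 204] ⇒ [20, 38, 56, 63, 91, 195, 201, 207]

All cut coordinates (distinct, sorted): [1, 20, 24, 38, 45, 56, 63, 76, 91, 99, 110, 118, 127, 140, 155, 163, 175, 184, 195, 201, 207]

Fragment lengths:
  [0,1): 1 bp
  [1,20): 19 bp
  [20,24): 4 bp
  [24,38): 14 bp
  [38,45): 7 bp
  [45,56): 11 bp
  [56,63): 7 bp
  [63,76): 13 bp
  [76,91): 15 bp
  [91,99): 8 bp
  [99,110): 11 bp
  [110,118): 8 bp
  [118,127): 9 bp
  [127,140): 13 bp
  [140,155): 15 bp
  [155,163): 8 bp
  [163,175): 12 bp
  [175,184): 9 bp
  [184,195): 11 bp
  [195,201): 6 bp
  [201,207): 6 bp
  [207,214): 7 bp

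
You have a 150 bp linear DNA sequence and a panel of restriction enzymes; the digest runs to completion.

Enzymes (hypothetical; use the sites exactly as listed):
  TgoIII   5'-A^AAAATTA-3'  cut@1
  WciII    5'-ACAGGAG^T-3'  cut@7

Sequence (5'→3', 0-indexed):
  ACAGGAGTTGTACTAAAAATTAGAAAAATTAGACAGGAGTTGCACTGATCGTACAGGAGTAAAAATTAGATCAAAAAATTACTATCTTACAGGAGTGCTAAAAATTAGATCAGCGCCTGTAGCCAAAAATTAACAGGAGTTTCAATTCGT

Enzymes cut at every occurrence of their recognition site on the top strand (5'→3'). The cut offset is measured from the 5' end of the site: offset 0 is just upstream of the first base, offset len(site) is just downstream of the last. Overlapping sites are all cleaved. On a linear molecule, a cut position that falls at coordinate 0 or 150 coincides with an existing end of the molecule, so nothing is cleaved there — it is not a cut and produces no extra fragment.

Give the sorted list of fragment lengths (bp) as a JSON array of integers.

[2,5,7,8,9,11,13,14,15,20,21,25]

Per-enzyme occurrences:
  TgoIII (AAAAATTA, off=1): starts [14, 23, 60, 73, 99, 124] → cuts [15, 24, 61, 74, 100, 125]
  WciII (ACAGGAGT, off=7): starts [0, 32, 52, 88, 132] → cuts [7, 39, 59, 95, 139]

Pooled cuts: [7, 15, 24, 39, 59, 61, 74, 95, 100, 125, 139]

Fragments:
  [0,7): 7 bp
  [7,15): 8 bp
  [15,24): 9 bp
  [24,39): 15 bp
  [39,59): 20 bp
  [59,61): 2 bp
  [61,74): 13 bp
  [74,95): 21 bp
  [95,100): 5 bp
  [100,125): 25 bp
  [125,139): 14 bp
  [139,150): 11 bp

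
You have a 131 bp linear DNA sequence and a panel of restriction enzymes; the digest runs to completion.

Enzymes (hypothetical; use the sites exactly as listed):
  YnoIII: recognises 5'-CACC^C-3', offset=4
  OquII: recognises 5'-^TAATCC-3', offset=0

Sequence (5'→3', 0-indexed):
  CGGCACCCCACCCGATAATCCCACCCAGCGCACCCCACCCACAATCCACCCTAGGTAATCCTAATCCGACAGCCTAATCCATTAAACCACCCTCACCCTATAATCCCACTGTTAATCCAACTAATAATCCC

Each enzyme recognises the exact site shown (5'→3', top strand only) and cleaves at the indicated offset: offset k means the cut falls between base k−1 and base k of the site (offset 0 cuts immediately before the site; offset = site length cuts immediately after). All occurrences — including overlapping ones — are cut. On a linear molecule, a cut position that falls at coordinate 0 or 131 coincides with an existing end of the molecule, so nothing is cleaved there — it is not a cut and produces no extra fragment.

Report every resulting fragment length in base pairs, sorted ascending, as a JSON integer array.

[3,3,5,5,5,6,6,7,7,9,10,11,12,12,13,17]

Site scan:
  YnoIII CACCC/4: at [3, 8, 21, 30, 35, 46, 87, 93] ⇒ [7, 12, 25, 34, 39, 50, 91, 97]
  OquII TAATCC/0: at [15, 55, 61, 74, 100, 112, 124] ⇒ [15, 55, 61, 74, 100, 112, 124]

All cut coordinates (distinct, sorted): [7, 12, 15, 25, 34, 39, 50, 55, 61, 74, 91, 97, 100, 112, 124]

Fragments:
  [0,7): 7 bp
  [7,12): 5 bp
  [12,15): 3 bp
  [15,25): 10 bp
  [25,34): 9 bp
  [34,39): 5 bp
  [39,50): 11 bp
  [50,55): 5 bp
  [55,61): 6 bp
  [61,74): 13 bp
  [74,91): 17 bp
  [91,97): 6 bp
  [97,100): 3 bp
  [100,112): 12 bp
  [112,124): 12 bp
  [124,131): 7 bp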